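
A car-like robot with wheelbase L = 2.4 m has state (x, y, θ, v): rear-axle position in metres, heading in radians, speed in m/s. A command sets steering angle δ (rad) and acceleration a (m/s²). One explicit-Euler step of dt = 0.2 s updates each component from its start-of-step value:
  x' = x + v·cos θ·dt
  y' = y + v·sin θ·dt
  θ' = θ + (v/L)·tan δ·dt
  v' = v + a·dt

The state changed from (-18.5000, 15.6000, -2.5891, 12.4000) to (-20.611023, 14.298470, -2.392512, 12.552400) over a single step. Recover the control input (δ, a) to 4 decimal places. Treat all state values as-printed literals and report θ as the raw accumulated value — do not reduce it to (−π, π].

δ = 0.1880, a = 0.7620

a = (v'−v)/dt = (0.152400)/0.2 = 0.7620
Δθ = θ'−θ = 0.196588;  (v·dt/L) = 12.4000·0.2/2.4 = 1.033333
tan δ = Δθ·L/(v·dt) = 0.190246  →  δ = 0.1880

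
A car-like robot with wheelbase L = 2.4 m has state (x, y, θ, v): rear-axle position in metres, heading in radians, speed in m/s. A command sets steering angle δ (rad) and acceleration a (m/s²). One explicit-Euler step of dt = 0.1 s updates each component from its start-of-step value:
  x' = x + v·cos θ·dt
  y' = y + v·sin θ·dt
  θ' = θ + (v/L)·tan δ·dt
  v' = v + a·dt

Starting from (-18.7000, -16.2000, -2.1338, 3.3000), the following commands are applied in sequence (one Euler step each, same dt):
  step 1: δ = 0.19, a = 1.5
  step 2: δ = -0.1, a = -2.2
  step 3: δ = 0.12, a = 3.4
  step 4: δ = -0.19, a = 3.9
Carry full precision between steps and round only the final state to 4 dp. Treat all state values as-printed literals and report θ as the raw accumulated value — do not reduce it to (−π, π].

after step 1 (δ=0.19, a=1.5): (-18.876130, -16.479066, -2.107356, 3.450000)
after step 2 (δ=-0.1, a=-2.2): (-19.052488, -16.775584, -2.121779, 3.230000)
after step 3 (δ=0.12, a=3.4): (-19.221587, -17.050784, -2.105551, 3.570000)
after step 4 (δ=-0.19, a=3.9): (-19.403525, -17.357944, -2.134159, 3.960000)

(-19.4035, -17.3579, -2.1342, 3.9600)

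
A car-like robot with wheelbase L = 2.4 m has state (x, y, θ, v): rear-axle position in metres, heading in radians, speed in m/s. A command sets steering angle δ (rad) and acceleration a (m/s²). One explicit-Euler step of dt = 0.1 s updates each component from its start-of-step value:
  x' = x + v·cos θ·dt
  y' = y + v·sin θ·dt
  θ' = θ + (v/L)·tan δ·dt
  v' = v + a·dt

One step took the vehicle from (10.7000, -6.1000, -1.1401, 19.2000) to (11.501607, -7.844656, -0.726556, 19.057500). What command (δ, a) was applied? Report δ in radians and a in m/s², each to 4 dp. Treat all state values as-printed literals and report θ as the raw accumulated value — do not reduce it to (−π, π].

δ = 0.4771, a = -1.4250

a = (v'−v)/dt = (-0.142500)/0.1 = -1.4250
Δθ = θ'−θ = 0.413544;  (v·dt/L) = 19.2000·0.1/2.4 = 0.800000
tan δ = Δθ·L/(v·dt) = 0.516930  →  δ = 0.4771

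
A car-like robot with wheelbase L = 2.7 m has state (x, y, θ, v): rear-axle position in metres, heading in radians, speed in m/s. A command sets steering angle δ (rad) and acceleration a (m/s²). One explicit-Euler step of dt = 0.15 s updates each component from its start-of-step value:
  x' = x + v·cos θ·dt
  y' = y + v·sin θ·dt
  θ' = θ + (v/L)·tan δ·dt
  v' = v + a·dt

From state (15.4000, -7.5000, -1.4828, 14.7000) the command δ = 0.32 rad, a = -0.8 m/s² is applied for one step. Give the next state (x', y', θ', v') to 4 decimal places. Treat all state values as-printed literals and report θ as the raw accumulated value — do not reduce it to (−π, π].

(15.5938, -9.6965, -1.2122, 14.5800)

x' = 15.4000 + 14.7000·cos(-1.4828)·0.15 = 15.5938
y' = -7.5000 + 14.7000·sin(-1.4828)·0.15 = -9.6965
θ' = -1.4828 + (14.7000/2.7)·tan(0.32)·0.15 = -1.2122
v' = 14.7000 − 0.8000·0.15 = 14.5800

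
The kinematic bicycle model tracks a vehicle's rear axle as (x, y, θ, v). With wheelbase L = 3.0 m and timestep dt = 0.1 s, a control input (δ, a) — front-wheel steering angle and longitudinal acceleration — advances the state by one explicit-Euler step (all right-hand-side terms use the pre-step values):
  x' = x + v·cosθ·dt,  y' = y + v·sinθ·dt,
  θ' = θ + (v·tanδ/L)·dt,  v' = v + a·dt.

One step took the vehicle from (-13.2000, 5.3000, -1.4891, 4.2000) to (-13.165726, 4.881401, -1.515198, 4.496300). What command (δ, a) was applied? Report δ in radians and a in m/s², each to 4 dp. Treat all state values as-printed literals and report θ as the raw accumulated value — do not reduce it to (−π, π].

a = (v'−v)/dt = (0.296300)/0.1 = 2.9630
Δθ = θ'−θ = -0.026098;  (v·dt/L) = 4.2000·0.1/3.0 = 0.140000
tan δ = Δθ·L/(v·dt) = -0.186414  →  δ = -0.1843

δ = -0.1843, a = 2.9630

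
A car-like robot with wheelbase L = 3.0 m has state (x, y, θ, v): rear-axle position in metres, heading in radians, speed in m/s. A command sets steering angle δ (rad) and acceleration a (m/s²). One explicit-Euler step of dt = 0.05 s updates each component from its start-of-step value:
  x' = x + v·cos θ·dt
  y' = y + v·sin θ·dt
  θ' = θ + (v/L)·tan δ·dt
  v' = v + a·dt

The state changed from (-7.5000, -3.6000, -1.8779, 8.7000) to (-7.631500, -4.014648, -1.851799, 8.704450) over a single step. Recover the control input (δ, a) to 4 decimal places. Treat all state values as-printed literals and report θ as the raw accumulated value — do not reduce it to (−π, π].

δ = 0.1781, a = 0.0890

a = (v'−v)/dt = (0.004450)/0.05 = 0.0890
Δθ = θ'−θ = 0.026101;  (v·dt/L) = 8.7000·0.05/3.0 = 0.145000
tan δ = Δθ·L/(v·dt) = 0.180007  →  δ = 0.1781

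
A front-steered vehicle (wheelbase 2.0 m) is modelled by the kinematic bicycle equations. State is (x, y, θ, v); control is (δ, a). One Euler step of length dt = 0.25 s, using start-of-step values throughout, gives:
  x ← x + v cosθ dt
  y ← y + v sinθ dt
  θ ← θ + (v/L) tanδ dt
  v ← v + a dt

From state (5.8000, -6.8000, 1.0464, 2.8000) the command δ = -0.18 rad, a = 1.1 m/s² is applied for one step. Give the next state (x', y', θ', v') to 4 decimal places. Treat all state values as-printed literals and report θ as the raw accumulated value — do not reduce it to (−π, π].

x' = 5.8000 + 2.8000·cos(1.0464)·0.25 = 6.1505
y' = -6.8000 + 2.8000·sin(1.0464)·0.25 = -6.1941
θ' = 1.0464 + (2.8000/2.0)·tan(-0.18)·0.25 = 0.9827
v' = 2.8000 + 1.1000·0.25 = 3.0750

(6.1505, -6.1941, 0.9827, 3.0750)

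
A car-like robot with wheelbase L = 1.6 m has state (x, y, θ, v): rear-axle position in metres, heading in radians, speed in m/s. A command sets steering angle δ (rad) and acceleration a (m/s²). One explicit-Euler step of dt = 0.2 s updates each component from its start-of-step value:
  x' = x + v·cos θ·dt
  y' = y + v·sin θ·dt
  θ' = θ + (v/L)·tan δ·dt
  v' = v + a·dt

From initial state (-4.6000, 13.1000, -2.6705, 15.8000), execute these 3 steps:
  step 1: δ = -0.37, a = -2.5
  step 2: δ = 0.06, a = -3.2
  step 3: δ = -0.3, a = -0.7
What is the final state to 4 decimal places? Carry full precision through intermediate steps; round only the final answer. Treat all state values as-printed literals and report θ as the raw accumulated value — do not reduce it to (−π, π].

(-13.2283, 13.0803, -3.8885, 14.5200)

after step 1 (δ=-0.37, a=-2.5): (-7.415790, 11.665802, -3.436530, 15.300000)
after step 2 (δ=0.06, a=-3.2): (-10.343661, 12.555282, -3.321642, 14.660000)
after step 3 (δ=-0.3, a=-0.7): (-13.228265, 13.080338, -3.888501, 14.520000)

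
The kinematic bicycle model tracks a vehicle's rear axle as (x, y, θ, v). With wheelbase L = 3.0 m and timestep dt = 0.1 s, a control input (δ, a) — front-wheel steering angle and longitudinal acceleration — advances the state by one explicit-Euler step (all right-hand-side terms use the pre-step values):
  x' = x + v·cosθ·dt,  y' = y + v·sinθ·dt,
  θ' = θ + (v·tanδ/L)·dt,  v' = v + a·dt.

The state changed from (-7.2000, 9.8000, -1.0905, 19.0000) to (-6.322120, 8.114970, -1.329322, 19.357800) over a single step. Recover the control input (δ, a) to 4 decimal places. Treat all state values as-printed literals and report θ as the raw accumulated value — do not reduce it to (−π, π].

δ = -0.3606, a = 3.5780

a = (v'−v)/dt = (0.357800)/0.1 = 3.5780
Δθ = θ'−θ = -0.238822;  (v·dt/L) = 19.0000·0.1/3.0 = 0.633333
tan δ = Δθ·L/(v·dt) = -0.377087  →  δ = -0.3606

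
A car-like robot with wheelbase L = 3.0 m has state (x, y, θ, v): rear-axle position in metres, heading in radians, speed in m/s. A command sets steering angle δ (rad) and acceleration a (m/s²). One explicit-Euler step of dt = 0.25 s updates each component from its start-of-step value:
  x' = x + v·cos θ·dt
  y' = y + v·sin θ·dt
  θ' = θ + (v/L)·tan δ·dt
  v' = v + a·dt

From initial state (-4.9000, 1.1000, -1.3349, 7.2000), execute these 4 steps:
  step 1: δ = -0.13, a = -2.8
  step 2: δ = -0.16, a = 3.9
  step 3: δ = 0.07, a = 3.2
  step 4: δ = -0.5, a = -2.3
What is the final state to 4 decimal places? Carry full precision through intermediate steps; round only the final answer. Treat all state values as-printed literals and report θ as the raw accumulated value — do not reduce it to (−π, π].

(-3.8590, -6.1746, -1.8338, 7.7000)

after step 1 (δ=-0.13, a=-2.8): (-4.479314, -0.650149, -1.413342, 6.500000)
after step 2 (δ=-0.16, a=3.9): (-4.224507, -2.255048, -1.500756, 7.475000)
after step 3 (δ=0.07, a=3.2): (-4.093727, -4.119216, -1.457081, 8.275000)
after step 4 (δ=-0.5, a=-2.3): (-3.858984, -6.174605, -1.833802, 7.700000)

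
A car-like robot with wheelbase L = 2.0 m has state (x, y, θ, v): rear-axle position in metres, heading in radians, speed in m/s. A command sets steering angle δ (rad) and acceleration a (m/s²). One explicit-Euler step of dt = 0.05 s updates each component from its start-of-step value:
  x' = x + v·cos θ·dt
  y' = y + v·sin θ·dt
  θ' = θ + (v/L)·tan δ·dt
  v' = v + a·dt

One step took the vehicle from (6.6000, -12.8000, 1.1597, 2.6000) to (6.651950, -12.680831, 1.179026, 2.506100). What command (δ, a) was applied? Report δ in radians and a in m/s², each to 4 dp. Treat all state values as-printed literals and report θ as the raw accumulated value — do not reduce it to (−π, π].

a = (v'−v)/dt = (-0.093900)/0.05 = -1.8780
Δθ = θ'−θ = 0.019326;  (v·dt/L) = 2.6000·0.05/2.0 = 0.065000
tan δ = Δθ·L/(v·dt) = 0.297323  →  δ = 0.2890

δ = 0.2890, a = -1.8780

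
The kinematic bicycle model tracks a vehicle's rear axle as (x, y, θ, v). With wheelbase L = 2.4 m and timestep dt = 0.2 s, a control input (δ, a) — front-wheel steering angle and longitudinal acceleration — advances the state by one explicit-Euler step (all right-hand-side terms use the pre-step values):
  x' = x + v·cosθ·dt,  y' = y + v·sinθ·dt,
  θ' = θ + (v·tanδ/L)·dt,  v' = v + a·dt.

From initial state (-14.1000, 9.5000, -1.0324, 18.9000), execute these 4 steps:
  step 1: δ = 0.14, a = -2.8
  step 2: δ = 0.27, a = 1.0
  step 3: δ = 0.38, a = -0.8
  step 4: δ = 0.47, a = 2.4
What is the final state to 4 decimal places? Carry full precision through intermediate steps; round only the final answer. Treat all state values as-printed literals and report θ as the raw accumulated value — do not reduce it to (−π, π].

after step 1 (δ=0.14, a=-2.8): (-12.161768, 6.254749, -0.810448, 18.340000)
after step 2 (δ=0.27, a=1.0): (-9.633878, 3.596931, -0.387469, 18.540000)
after step 3 (δ=0.38, a=-0.8): (-6.200759, 2.195876, 0.229623, 18.380000)
after step 4 (δ=0.47, a=2.4): (-2.621246, 3.032573, 1.007658, 18.860000)

(-2.6212, 3.0326, 1.0077, 18.8600)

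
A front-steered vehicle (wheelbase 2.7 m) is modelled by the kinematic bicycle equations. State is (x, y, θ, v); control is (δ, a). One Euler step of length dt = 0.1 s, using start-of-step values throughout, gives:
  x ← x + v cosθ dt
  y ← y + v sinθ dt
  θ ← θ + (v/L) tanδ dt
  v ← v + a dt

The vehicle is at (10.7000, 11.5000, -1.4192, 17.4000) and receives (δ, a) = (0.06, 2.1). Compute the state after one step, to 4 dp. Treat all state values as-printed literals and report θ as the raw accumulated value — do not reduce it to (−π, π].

(10.9628, 9.7800, -1.3805, 17.6100)

x' = 10.7000 + 17.4000·cos(-1.4192)·0.1 = 10.9628
y' = 11.5000 + 17.4000·sin(-1.4192)·0.1 = 9.7800
θ' = -1.4192 + (17.4000/2.7)·tan(0.06)·0.1 = -1.3805
v' = 17.4000 + 2.1000·0.1 = 17.6100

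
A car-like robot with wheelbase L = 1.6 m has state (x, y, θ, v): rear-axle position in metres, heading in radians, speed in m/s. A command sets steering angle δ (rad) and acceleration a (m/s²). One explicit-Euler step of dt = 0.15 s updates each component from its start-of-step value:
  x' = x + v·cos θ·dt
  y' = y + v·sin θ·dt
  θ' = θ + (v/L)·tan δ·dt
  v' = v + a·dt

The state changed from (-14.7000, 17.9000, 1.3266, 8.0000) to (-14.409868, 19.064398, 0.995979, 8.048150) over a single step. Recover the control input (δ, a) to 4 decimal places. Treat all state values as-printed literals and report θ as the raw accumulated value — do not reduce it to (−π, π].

δ = -0.4152, a = 0.3210

a = (v'−v)/dt = (0.048150)/0.15 = 0.3210
Δθ = θ'−θ = -0.330621;  (v·dt/L) = 8.0000·0.15/1.6 = 0.750000
tan δ = Δθ·L/(v·dt) = -0.440828  →  δ = -0.4152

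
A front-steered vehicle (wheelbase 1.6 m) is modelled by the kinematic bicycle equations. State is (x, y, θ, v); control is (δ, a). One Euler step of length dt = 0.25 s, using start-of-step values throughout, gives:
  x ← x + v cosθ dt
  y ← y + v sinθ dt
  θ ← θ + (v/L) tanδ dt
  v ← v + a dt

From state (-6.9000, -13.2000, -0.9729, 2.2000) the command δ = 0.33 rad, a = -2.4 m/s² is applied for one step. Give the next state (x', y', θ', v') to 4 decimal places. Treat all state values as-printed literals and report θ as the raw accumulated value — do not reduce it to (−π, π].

(-6.5904, -13.6546, -0.8552, 1.6000)

x' = -6.9000 + 2.2000·cos(-0.9729)·0.25 = -6.5904
y' = -13.2000 + 2.2000·sin(-0.9729)·0.25 = -13.6546
θ' = -0.9729 + (2.2000/1.6)·tan(0.33)·0.25 = -0.8552
v' = 2.2000 − 2.4000·0.25 = 1.6000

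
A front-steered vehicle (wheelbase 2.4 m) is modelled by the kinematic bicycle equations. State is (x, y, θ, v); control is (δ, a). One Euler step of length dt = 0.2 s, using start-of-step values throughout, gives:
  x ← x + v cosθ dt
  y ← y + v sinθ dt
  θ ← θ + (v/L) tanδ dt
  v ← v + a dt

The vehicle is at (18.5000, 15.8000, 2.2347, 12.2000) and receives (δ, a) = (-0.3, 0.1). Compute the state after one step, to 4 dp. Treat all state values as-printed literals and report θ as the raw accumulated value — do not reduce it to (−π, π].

(16.9965, 17.7217, 1.9202, 12.2200)

x' = 18.5000 + 12.2000·cos(2.2347)·0.2 = 16.9965
y' = 15.8000 + 12.2000·sin(2.2347)·0.2 = 17.7217
θ' = 2.2347 + (12.2000/2.4)·tan(-0.3)·0.2 = 1.9202
v' = 12.2000 + 0.1000·0.2 = 12.2200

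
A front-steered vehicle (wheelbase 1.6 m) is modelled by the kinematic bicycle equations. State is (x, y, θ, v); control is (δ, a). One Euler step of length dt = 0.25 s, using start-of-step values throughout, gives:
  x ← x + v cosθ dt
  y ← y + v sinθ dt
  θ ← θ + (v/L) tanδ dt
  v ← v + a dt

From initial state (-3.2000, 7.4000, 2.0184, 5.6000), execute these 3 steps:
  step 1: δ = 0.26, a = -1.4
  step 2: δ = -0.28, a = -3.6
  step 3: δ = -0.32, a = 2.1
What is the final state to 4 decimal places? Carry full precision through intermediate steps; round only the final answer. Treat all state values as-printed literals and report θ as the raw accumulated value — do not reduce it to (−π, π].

after step 1 (δ=0.26, a=-1.4): (-3.805929, 8.662082, 2.251169, 5.250000)
after step 2 (δ=-0.28, a=-3.6): (-4.631600, 9.682338, 2.015284, 4.350000)
after step 3 (δ=-0.32, a=2.1): (-5.099221, 10.664167, 1.790043, 4.875000)

(-5.0992, 10.6642, 1.7900, 4.8750)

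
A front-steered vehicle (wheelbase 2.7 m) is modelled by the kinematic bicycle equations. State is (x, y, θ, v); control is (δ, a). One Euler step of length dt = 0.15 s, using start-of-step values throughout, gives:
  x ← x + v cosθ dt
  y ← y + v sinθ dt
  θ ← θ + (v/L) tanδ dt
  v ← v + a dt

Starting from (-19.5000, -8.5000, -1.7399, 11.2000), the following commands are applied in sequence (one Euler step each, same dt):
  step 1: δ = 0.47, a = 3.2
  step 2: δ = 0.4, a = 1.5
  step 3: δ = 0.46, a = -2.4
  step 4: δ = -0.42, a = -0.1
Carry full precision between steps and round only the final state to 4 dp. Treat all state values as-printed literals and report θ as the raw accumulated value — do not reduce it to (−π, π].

after step 1 (δ=0.47, a=3.2): (-19.782742, -10.156037, -1.423832, 11.680000)
after step 2 (δ=0.4, a=1.5): (-19.526187, -11.889150, -1.149487, 11.905000)
after step 3 (δ=0.46, a=-2.4): (-18.795894, -13.518744, -0.821802, 11.545000)
after step 4 (δ=-0.42, a=-0.1): (-17.616741, -14.787033, -1.108229, 11.530000)

(-17.6167, -14.7870, -1.1082, 11.5300)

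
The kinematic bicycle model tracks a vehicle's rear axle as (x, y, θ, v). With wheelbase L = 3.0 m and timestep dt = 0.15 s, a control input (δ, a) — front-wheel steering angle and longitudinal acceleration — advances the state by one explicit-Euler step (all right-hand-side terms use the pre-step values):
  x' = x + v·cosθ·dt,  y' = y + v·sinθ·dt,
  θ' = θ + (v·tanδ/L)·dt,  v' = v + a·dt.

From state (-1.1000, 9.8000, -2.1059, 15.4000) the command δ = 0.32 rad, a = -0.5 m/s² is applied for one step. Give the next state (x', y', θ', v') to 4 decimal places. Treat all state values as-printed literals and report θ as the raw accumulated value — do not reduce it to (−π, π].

x' = -1.1000 + 15.4000·cos(-2.1059)·0.15 = -2.2779
y' = 9.8000 + 15.4000·sin(-2.1059)·0.15 = 7.8129
θ' = -2.1059 + (15.4000/3.0)·tan(0.32)·0.15 = -1.8507
v' = 15.4000 − 0.5000·0.15 = 15.3250

(-2.2779, 7.8129, -1.8507, 15.3250)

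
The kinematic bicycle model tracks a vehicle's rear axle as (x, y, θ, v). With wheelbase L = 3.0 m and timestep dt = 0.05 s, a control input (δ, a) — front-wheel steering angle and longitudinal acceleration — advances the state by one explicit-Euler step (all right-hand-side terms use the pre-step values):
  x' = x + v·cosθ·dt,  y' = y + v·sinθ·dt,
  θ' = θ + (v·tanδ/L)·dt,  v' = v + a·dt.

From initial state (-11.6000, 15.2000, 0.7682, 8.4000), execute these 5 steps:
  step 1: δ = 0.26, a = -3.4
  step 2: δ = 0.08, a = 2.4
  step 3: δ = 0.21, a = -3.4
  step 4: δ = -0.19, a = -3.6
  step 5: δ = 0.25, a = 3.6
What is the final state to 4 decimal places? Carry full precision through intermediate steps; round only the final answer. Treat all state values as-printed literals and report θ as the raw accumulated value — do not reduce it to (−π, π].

after step 1 (δ=0.26, a=-3.4): (-11.297952, 15.491834, 0.805443, 8.230000)
after step 2 (δ=0.08, a=2.4): (-11.012868, 15.788582, 0.816440, 8.350000)
after step 3 (δ=0.21, a=-3.4): (-10.726956, 16.092819, 0.846102, 8.180000)
after step 4 (δ=-0.19, a=-3.6): (-10.455827, 16.399038, 0.819883, 8.000000)
after step 5 (δ=0.25, a=3.6): (-10.182904, 16.691465, 0.853928, 8.180000)

(-10.1829, 16.6915, 0.8539, 8.1800)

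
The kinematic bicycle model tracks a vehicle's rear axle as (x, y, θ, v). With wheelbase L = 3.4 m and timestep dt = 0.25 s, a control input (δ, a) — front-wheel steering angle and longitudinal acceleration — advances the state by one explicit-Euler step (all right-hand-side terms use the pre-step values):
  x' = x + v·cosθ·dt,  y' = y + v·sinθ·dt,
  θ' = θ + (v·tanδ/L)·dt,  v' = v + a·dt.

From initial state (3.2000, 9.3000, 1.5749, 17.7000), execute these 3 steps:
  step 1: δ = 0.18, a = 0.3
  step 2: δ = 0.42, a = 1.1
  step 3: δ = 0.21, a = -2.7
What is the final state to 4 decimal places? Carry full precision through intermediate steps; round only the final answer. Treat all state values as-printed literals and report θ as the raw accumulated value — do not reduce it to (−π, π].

after step 1 (δ=0.18, a=0.3): (3.181841, 13.724963, 1.811728, 17.775000)
after step 2 (δ=0.42, a=1.1): (2.121529, 18.040360, 2.395392, 18.050000)
after step 3 (δ=0.21, a=-2.7): (-1.191878, 21.103689, 2.678276, 17.375000)

(-1.1919, 21.1037, 2.6783, 17.3750)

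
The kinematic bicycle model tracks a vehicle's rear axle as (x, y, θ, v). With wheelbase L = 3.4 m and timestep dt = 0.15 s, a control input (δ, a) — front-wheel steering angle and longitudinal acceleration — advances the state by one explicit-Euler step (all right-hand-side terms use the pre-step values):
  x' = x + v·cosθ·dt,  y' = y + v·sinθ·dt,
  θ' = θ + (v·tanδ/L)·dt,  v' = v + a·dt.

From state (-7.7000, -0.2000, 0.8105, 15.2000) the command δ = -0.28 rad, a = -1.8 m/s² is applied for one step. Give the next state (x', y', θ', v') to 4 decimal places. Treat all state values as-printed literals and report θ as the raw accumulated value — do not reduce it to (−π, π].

x' = -7.7000 + 15.2000·cos(0.8105)·0.15 = -6.1288
y' = -0.2000 + 15.2000·sin(0.8105)·0.15 = 1.4522
θ' = 0.8105 + (15.2000/3.4)·tan(-0.28)·0.15 = 0.6177
v' = 15.2000 − 1.8000·0.15 = 14.9300

(-6.1288, 1.4522, 0.6177, 14.9300)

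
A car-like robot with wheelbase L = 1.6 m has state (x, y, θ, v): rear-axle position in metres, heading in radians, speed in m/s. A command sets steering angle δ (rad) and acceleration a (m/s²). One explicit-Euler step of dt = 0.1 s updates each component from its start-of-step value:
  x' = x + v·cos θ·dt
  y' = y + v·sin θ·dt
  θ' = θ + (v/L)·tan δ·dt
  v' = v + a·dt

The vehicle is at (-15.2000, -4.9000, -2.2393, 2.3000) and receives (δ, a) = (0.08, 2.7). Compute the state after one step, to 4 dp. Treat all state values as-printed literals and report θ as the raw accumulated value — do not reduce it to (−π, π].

x' = -15.2000 + 2.3000·cos(-2.2393)·0.1 = -15.3426
y' = -4.9000 + 2.3000·sin(-2.2393)·0.1 = -5.0805
θ' = -2.2393 + (2.3000/1.6)·tan(0.08)·0.1 = -2.2278
v' = 2.3000 + 2.7000·0.1 = 2.5700

(-15.3426, -5.0805, -2.2278, 2.5700)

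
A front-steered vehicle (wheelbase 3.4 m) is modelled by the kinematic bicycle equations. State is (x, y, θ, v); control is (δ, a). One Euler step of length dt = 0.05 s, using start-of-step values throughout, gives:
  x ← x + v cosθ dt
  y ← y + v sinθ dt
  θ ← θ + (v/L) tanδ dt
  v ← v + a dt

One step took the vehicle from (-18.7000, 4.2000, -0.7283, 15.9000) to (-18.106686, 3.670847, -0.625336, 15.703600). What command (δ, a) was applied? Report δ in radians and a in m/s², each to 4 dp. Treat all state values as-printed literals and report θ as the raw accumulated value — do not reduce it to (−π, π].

δ = 0.4148, a = -3.9280

a = (v'−v)/dt = (-0.196400)/0.05 = -3.9280
Δθ = θ'−θ = 0.102964;  (v·dt/L) = 15.9000·0.05/3.4 = 0.233824
tan δ = Δθ·L/(v·dt) = 0.440349  →  δ = 0.4148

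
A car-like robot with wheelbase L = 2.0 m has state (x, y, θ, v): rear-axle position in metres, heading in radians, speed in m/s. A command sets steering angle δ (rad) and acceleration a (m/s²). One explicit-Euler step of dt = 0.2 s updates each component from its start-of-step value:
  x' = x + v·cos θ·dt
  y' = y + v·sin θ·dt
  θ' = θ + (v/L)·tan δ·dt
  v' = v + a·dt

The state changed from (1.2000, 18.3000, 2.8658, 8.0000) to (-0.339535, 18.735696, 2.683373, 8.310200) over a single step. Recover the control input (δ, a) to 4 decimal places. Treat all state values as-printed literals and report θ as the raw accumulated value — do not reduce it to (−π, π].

δ = -0.2242, a = 1.5510

a = (v'−v)/dt = (0.310200)/0.2 = 1.5510
Δθ = θ'−θ = -0.182427;  (v·dt/L) = 8.0000·0.2/2.0 = 0.800000
tan δ = Δθ·L/(v·dt) = -0.228034  →  δ = -0.2242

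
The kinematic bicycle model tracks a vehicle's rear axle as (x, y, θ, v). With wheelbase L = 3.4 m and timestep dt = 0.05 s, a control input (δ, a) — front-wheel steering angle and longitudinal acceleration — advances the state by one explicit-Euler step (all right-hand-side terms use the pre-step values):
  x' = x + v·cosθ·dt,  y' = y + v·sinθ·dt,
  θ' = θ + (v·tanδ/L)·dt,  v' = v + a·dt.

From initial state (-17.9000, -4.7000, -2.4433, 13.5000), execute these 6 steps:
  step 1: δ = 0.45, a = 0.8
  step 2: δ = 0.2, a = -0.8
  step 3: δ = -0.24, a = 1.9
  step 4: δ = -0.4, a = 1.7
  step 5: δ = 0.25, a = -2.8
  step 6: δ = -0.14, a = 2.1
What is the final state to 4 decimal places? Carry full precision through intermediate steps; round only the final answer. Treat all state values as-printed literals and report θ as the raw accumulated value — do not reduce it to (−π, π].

(-20.8417, -7.5022, -2.4168, 13.6450)

after step 1 (δ=0.45, a=0.8): (-18.417010, -5.133965, -2.347399, 13.540000)
after step 2 (δ=0.2, a=-0.8): (-18.891493, -5.616868, -2.307036, 13.500000)
after step 3 (δ=-0.24, a=1.9): (-19.344760, -6.117042, -2.355620, 13.595000)
after step 4 (δ=-0.4, a=1.7): (-19.825139, -6.597974, -2.440147, 13.680000)
after step 5 (δ=0.25, a=-2.8): (-20.347654, -7.039375, -2.388778, 13.540000)
after step 6 (δ=-0.14, a=2.1): (-20.841706, -7.502236, -2.416838, 13.645000)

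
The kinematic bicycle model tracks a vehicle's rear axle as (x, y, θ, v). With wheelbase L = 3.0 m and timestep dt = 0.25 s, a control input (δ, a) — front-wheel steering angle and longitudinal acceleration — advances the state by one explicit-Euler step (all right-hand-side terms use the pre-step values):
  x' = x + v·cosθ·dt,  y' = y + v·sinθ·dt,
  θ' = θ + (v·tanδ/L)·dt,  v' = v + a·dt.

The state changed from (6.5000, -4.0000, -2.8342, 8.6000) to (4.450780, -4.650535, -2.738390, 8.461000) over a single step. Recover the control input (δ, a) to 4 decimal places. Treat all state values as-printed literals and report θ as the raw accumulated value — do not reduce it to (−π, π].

δ = 0.1329, a = -0.5560

a = (v'−v)/dt = (-0.139000)/0.25 = -0.5560
Δθ = θ'−θ = 0.095810;  (v·dt/L) = 8.6000·0.25/3.0 = 0.716667
tan δ = Δθ·L/(v·dt) = 0.133688  →  δ = 0.1329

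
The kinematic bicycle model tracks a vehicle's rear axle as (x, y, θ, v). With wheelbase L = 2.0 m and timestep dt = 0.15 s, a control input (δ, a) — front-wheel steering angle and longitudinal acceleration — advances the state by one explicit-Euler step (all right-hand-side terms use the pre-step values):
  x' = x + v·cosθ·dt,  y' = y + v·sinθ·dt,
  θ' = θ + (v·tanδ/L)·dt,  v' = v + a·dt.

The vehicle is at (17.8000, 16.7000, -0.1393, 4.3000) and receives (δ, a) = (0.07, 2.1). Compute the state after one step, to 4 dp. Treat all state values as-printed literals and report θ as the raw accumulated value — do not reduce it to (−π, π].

(18.4388, 16.6104, -0.1167, 4.6150)

x' = 17.8000 + 4.3000·cos(-0.1393)·0.15 = 18.4388
y' = 16.7000 + 4.3000·sin(-0.1393)·0.15 = 16.6104
θ' = -0.1393 + (4.3000/2.0)·tan(0.07)·0.15 = -0.1167
v' = 4.3000 + 2.1000·0.15 = 4.6150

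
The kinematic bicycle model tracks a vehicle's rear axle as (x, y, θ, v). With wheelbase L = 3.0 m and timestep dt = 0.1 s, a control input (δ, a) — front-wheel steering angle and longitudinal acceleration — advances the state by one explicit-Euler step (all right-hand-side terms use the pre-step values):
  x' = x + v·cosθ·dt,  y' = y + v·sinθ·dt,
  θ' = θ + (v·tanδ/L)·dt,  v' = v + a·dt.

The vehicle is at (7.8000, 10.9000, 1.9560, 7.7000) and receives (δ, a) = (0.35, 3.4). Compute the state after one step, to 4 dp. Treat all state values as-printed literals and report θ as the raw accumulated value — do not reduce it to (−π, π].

x' = 7.8000 + 7.7000·cos(1.9560)·0.1 = 7.5107
y' = 10.9000 + 7.7000·sin(1.9560)·0.1 = 11.6136
θ' = 1.9560 + (7.7000/3.0)·tan(0.35)·0.1 = 2.0497
v' = 7.7000 + 3.4000·0.1 = 8.0400

(7.5107, 11.6136, 2.0497, 8.0400)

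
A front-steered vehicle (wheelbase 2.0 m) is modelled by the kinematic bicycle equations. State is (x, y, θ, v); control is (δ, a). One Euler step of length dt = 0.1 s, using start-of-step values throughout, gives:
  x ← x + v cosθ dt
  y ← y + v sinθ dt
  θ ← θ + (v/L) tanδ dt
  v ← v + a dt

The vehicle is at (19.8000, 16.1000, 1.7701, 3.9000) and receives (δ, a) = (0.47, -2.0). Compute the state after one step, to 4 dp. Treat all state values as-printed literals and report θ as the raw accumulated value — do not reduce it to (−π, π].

x' = 19.8000 + 3.9000·cos(1.7701)·0.1 = 19.7228
y' = 16.1000 + 3.9000·sin(1.7701)·0.1 = 16.4823
θ' = 1.7701 + (3.9000/2.0)·tan(0.47)·0.1 = 1.8692
v' = 3.9000 − 2.0000·0.1 = 3.7000

(19.7228, 16.4823, 1.8692, 3.7000)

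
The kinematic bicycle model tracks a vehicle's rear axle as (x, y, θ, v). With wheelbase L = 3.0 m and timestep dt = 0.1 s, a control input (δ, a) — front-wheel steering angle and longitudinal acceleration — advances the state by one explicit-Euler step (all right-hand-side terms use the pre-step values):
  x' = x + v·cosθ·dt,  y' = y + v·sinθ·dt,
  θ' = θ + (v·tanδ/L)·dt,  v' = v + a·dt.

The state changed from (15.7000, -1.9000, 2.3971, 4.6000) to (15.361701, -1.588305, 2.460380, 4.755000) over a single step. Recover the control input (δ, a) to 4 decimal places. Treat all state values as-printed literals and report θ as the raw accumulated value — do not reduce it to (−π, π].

a = (v'−v)/dt = (0.155000)/0.1 = 1.5500
Δθ = θ'−θ = 0.063280;  (v·dt/L) = 4.6000·0.1/3.0 = 0.153333
tan δ = Δθ·L/(v·dt) = 0.412696  →  δ = 0.3914

δ = 0.3914, a = 1.5500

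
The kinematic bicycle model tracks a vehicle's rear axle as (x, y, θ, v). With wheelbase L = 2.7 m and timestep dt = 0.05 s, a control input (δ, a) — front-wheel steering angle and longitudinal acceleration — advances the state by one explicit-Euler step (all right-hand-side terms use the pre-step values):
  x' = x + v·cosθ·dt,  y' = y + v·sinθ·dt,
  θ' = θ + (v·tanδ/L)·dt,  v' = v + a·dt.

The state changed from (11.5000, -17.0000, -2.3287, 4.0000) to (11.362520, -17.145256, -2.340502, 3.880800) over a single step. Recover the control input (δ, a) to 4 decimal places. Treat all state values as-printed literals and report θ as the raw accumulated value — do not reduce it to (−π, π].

δ = -0.1580, a = -2.3840

a = (v'−v)/dt = (-0.119200)/0.05 = -2.3840
Δθ = θ'−θ = -0.011802;  (v·dt/L) = 4.0000·0.05/2.7 = 0.074074
tan δ = Δθ·L/(v·dt) = -0.159327  →  δ = -0.1580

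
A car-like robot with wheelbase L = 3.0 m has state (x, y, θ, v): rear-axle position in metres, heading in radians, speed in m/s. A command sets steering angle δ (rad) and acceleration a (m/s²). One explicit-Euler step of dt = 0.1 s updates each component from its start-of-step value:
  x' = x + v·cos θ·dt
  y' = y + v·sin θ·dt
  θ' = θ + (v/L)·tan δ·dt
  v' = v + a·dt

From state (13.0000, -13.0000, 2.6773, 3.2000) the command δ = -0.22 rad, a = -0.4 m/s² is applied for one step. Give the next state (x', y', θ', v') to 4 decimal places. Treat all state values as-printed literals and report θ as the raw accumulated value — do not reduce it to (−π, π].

(12.7139, -12.8567, 2.6534, 3.1600)

x' = 13.0000 + 3.2000·cos(2.6773)·0.1 = 12.7139
y' = -13.0000 + 3.2000·sin(2.6773)·0.1 = -12.8567
θ' = 2.6773 + (3.2000/3.0)·tan(-0.22)·0.1 = 2.6534
v' = 3.2000 − 0.4000·0.1 = 3.1600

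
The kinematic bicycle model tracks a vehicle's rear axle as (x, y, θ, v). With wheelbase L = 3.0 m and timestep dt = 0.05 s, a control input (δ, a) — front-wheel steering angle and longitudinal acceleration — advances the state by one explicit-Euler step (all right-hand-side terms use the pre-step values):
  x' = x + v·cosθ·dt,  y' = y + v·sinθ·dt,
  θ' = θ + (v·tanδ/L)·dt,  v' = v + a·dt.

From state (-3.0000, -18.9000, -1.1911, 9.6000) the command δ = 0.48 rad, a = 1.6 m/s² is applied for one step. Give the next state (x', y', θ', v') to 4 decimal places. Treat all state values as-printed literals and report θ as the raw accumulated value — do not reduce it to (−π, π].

(-2.8221, -19.3458, -1.1078, 9.6800)

x' = -3.0000 + 9.6000·cos(-1.1911)·0.05 = -2.8221
y' = -18.9000 + 9.6000·sin(-1.1911)·0.05 = -19.3458
θ' = -1.1911 + (9.6000/3.0)·tan(0.48)·0.05 = -1.1078
v' = 9.6000 + 1.6000·0.05 = 9.6800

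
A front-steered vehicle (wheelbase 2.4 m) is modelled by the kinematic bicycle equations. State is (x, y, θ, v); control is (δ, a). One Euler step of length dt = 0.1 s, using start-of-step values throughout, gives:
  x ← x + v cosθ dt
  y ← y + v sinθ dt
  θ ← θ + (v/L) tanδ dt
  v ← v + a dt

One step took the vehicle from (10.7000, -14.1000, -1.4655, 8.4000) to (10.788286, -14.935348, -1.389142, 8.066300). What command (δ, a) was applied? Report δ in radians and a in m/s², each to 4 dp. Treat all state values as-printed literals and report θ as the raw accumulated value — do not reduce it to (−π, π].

a = (v'−v)/dt = (-0.333700)/0.1 = -3.3370
Δθ = θ'−θ = 0.076358;  (v·dt/L) = 8.4000·0.1/2.4 = 0.350000
tan δ = Δθ·L/(v·dt) = 0.218166  →  δ = 0.2148

δ = 0.2148, a = -3.3370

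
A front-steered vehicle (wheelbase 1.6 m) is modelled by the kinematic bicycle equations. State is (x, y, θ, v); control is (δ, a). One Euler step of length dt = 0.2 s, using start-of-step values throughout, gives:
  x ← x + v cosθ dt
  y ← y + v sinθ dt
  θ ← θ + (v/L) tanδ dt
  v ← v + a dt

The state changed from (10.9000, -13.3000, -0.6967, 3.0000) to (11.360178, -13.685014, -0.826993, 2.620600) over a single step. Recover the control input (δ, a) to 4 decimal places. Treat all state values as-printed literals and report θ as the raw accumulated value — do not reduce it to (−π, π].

a = (v'−v)/dt = (-0.379400)/0.2 = -1.8970
Δθ = θ'−θ = -0.130293;  (v·dt/L) = 3.0000·0.2/1.6 = 0.375000
tan δ = Δθ·L/(v·dt) = -0.347448  →  δ = -0.3344

δ = -0.3344, a = -1.8970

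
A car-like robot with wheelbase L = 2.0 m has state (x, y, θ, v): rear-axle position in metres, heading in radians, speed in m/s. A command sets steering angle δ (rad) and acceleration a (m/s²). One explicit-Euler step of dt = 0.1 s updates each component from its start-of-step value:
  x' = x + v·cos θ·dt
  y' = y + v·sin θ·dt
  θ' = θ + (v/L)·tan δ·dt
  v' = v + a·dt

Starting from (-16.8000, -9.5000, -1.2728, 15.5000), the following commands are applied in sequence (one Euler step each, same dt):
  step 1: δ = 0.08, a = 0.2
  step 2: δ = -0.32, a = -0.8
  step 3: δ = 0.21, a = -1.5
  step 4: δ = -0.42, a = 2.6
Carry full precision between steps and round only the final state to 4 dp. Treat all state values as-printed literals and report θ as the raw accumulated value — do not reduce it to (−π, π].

after step 1 (δ=0.08, a=0.2): (-16.344912, -10.981686, -1.210667, 15.520000)
after step 2 (δ=-0.32, a=-0.8): (-15.797995, -12.434128, -1.467826, 15.440000)
after step 3 (δ=0.21, a=-1.5): (-15.639289, -13.969949, -1.303280, 15.290000)
after step 4 (δ=-0.42, a=2.6): (-15.235117, -15.444563, -1.644684, 15.550000)

(-15.2351, -15.4446, -1.6447, 15.5500)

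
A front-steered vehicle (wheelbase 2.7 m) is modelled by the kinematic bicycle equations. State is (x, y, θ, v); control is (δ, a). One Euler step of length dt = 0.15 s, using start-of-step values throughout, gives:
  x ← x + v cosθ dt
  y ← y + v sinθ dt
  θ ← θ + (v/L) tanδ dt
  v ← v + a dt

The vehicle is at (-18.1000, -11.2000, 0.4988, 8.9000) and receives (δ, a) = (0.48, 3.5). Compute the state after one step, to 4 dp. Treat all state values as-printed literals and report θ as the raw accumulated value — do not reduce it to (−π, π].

(-16.9277, -10.5614, 0.7562, 9.4250)

x' = -18.1000 + 8.9000·cos(0.4988)·0.15 = -16.9277
y' = -11.2000 + 8.9000·sin(0.4988)·0.15 = -10.5614
θ' = 0.4988 + (8.9000/2.7)·tan(0.48)·0.15 = 0.7562
v' = 8.9000 + 3.5000·0.15 = 9.4250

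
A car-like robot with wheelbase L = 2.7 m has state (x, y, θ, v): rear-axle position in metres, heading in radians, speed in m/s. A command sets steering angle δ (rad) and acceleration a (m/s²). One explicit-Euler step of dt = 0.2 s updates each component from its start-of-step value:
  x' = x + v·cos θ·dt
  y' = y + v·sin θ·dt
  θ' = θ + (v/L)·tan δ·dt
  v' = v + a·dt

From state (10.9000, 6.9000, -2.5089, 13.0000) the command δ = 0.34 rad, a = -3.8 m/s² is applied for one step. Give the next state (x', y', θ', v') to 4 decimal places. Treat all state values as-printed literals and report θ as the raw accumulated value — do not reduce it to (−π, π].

x' = 10.9000 + 13.0000·cos(-2.5089)·0.2 = 8.8033
y' = 6.9000 + 13.0000·sin(-2.5089)·0.2 = 5.3626
θ' = -2.5089 + (13.0000/2.7)·tan(0.34)·0.2 = -2.1683
v' = 13.0000 − 3.8000·0.2 = 12.2400

(8.8033, 5.3626, -2.1683, 12.2400)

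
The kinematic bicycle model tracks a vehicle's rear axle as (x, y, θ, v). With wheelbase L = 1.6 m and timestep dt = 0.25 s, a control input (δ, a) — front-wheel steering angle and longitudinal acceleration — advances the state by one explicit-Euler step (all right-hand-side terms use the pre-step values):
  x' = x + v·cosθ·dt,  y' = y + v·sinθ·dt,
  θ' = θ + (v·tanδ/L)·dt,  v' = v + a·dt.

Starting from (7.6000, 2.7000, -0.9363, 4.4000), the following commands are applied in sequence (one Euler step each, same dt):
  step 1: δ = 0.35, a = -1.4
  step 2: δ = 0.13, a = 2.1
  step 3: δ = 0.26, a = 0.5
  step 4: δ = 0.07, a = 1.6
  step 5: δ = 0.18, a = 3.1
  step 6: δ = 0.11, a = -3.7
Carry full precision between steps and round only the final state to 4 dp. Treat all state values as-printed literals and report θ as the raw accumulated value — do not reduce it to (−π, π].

after step 1 (δ=0.35, a=-1.4): (8.252049, 1.814093, -0.685343, 4.050000)
after step 2 (δ=0.13, a=2.1): (9.035929, 1.173242, -0.602611, 4.575000)
after step 3 (δ=0.26, a=0.5): (9.978217, 0.524970, -0.412447, 4.700000)
after step 4 (δ=0.07, a=1.6): (11.054685, 0.053969, -0.360956, 5.100000)
after step 5 (δ=0.18, a=3.1): (12.247523, -0.396322, -0.215950, 5.875000)
after step 6 (δ=0.11, a=-3.7): (13.682159, -0.711038, -0.114564, 4.950000)

(13.6822, -0.7110, -0.1146, 4.9500)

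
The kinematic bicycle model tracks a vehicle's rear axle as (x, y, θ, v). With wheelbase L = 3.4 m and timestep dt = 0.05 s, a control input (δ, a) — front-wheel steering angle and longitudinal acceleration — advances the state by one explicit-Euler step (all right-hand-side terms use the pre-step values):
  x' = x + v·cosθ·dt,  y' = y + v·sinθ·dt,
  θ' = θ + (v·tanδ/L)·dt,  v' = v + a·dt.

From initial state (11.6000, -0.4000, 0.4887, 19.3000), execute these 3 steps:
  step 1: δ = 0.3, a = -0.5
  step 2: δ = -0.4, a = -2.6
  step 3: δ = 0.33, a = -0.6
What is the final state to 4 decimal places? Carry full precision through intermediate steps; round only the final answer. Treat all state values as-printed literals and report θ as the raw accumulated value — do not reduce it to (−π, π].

after step 1 (δ=0.3, a=-0.5): (12.452041, 0.053047, 0.576497, 19.275000)
after step 2 (δ=-0.4, a=-2.6): (13.260027, 0.578378, 0.456654, 19.145000)
after step 3 (δ=0.33, a=-0.6): (14.119191, 1.000474, 0.553090, 19.115000)

(14.1192, 1.0005, 0.5531, 19.1150)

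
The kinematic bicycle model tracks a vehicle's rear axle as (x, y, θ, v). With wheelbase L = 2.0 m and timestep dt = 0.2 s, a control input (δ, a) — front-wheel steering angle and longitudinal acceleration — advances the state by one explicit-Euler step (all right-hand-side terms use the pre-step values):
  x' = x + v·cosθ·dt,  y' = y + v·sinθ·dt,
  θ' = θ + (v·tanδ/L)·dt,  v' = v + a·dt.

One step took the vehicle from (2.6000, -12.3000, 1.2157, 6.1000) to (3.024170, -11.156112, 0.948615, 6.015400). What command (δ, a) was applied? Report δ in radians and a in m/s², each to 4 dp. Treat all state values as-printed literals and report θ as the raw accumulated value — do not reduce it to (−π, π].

a = (v'−v)/dt = (-0.084600)/0.2 = -0.4230
Δθ = θ'−θ = -0.267085;  (v·dt/L) = 6.1000·0.2/2.0 = 0.610000
tan δ = Δθ·L/(v·dt) = -0.437844  →  δ = -0.4127

δ = -0.4127, a = -0.4230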